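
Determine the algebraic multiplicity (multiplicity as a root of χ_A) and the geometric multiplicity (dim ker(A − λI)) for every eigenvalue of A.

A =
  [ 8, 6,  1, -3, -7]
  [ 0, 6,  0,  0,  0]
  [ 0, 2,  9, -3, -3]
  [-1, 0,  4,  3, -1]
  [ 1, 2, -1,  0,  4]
λ = 6: alg = 5, geom = 3

Step 1 — factor the characteristic polynomial to read off the algebraic multiplicities:
  χ_A(x) = (x - 6)^5

Step 2 — compute geometric multiplicities via the rank-nullity identity g(λ) = n − rank(A − λI):
  rank(A − (6)·I) = 2, so dim ker(A − (6)·I) = n − 2 = 3

Summary:
  λ = 6: algebraic multiplicity = 5, geometric multiplicity = 3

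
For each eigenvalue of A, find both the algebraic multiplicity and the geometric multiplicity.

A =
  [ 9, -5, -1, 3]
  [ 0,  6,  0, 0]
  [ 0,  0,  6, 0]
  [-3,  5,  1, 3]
λ = 6: alg = 4, geom = 3

Step 1 — factor the characteristic polynomial to read off the algebraic multiplicities:
  χ_A(x) = (x - 6)^4

Step 2 — compute geometric multiplicities via the rank-nullity identity g(λ) = n − rank(A − λI):
  rank(A − (6)·I) = 1, so dim ker(A − (6)·I) = n − 1 = 3

Summary:
  λ = 6: algebraic multiplicity = 4, geometric multiplicity = 3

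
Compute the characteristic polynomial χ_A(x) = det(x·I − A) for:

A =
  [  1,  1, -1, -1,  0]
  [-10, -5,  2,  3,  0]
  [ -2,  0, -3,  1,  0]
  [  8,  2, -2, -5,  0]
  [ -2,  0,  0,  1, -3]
x^5 + 15*x^4 + 90*x^3 + 270*x^2 + 405*x + 243

Expanding det(x·I − A) (e.g. by cofactor expansion or by noting that A is similar to its Jordan form J, which has the same characteristic polynomial as A) gives
  χ_A(x) = x^5 + 15*x^4 + 90*x^3 + 270*x^2 + 405*x + 243
which factors as (x + 3)^5. The eigenvalues (with algebraic multiplicities) are λ = -3 with multiplicity 5.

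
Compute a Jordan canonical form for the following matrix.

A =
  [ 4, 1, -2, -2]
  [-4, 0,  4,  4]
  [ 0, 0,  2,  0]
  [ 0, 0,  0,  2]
J_2(2) ⊕ J_1(2) ⊕ J_1(2)

The characteristic polynomial is
  det(x·I − A) = x^4 - 8*x^3 + 24*x^2 - 32*x + 16 = (x - 2)^4

Eigenvalues and multiplicities (the geometric multiplicity of λ is n − rank(A − λI), which equals the number of Jordan blocks for λ):
  λ = 2: algebraic multiplicity = 4, geometric multiplicity = 3

Determining the block sizes for each eigenvalue:
  λ = 2: 3 blocks summing to 4 forces exactly one block of size 2 and the rest size 1 → block sizes [2, 1, 1]

Assembling the blocks gives a Jordan form
J =
  [2, 1, 0, 0]
  [0, 2, 0, 0]
  [0, 0, 2, 0]
  [0, 0, 0, 2]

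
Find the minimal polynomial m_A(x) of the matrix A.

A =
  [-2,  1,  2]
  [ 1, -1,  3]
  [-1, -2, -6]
x^3 + 9*x^2 + 27*x + 27

The characteristic polynomial is χ_A(x) = (x + 3)^3, so the eigenvalues are known. The minimal polynomial is
  m_A(x) = Π_λ (x − λ)^{k_λ}
where k_λ is the size of the *largest* Jordan block for λ (equivalently, the smallest k with (A − λI)^k v = 0 for every generalised eigenvector v of λ).

  λ = -3: largest Jordan block has size 3, contributing (x + 3)^3

So m_A(x) = (x + 3)^3 = x^3 + 9*x^2 + 27*x + 27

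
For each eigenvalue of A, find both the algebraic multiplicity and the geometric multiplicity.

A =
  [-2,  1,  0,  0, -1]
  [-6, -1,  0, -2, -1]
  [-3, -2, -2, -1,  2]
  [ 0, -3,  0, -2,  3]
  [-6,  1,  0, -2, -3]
λ = -2: alg = 5, geom = 3

Step 1 — factor the characteristic polynomial to read off the algebraic multiplicities:
  χ_A(x) = (x + 2)^5

Step 2 — compute geometric multiplicities via the rank-nullity identity g(λ) = n − rank(A − λI):
  rank(A − (-2)·I) = 2, so dim ker(A − (-2)·I) = n − 2 = 3

Summary:
  λ = -2: algebraic multiplicity = 5, geometric multiplicity = 3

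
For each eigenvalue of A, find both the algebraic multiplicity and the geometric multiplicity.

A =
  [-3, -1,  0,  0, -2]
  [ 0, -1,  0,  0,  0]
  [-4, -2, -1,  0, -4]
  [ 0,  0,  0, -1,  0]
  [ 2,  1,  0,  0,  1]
λ = -1: alg = 5, geom = 4

Step 1 — factor the characteristic polynomial to read off the algebraic multiplicities:
  χ_A(x) = (x + 1)^5

Step 2 — compute geometric multiplicities via the rank-nullity identity g(λ) = n − rank(A − λI):
  rank(A − (-1)·I) = 1, so dim ker(A − (-1)·I) = n − 1 = 4

Summary:
  λ = -1: algebraic multiplicity = 5, geometric multiplicity = 4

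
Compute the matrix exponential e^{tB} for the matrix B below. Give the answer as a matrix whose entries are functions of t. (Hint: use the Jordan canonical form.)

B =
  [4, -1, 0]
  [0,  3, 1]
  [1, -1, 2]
e^{tB} =
  [t^2*exp(3*t)/2 + t*exp(3*t) + exp(3*t), -t^2*exp(3*t)/2 - t*exp(3*t), -t^2*exp(3*t)/2]
  [t^2*exp(3*t)/2, -t^2*exp(3*t)/2 + exp(3*t), -t^2*exp(3*t)/2 + t*exp(3*t)]
  [t*exp(3*t), -t*exp(3*t), -t*exp(3*t) + exp(3*t)]

Strategy: write B = P · J · P⁻¹ where J is a Jordan canonical form, so e^{tB} = P · e^{tJ} · P⁻¹, and e^{tJ} can be computed block-by-block.

B has Jordan form
J =
  [3, 1, 0]
  [0, 3, 1]
  [0, 0, 3]
(up to reordering of blocks).

Per-block formulas:
  For a 3×3 Jordan block J_3(3): exp(t · J_3(3)) = e^(3t)·(I + t·N + (t^2/2)·N^2), where N is the 3×3 nilpotent shift.

After assembling e^{tJ} and conjugating by P, we get:

e^{tB} =
  [t^2*exp(3*t)/2 + t*exp(3*t) + exp(3*t), -t^2*exp(3*t)/2 - t*exp(3*t), -t^2*exp(3*t)/2]
  [t^2*exp(3*t)/2, -t^2*exp(3*t)/2 + exp(3*t), -t^2*exp(3*t)/2 + t*exp(3*t)]
  [t*exp(3*t), -t*exp(3*t), -t*exp(3*t) + exp(3*t)]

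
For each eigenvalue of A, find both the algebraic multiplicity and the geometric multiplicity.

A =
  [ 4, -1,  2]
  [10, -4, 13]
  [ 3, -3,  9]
λ = 3: alg = 3, geom = 1

Step 1 — factor the characteristic polynomial to read off the algebraic multiplicities:
  χ_A(x) = (x - 3)^3

Step 2 — compute geometric multiplicities via the rank-nullity identity g(λ) = n − rank(A − λI):
  rank(A − (3)·I) = 2, so dim ker(A − (3)·I) = n − 2 = 1

Summary:
  λ = 3: algebraic multiplicity = 3, geometric multiplicity = 1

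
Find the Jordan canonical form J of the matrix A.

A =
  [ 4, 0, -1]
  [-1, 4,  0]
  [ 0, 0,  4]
J_3(4)

The characteristic polynomial is
  det(x·I − A) = x^3 - 12*x^2 + 48*x - 64 = (x - 4)^3

Eigenvalues and multiplicities (the geometric multiplicity of λ is n − rank(A − λI), which equals the number of Jordan blocks for λ):
  λ = 4: algebraic multiplicity = 3, geometric multiplicity = 1

Determining the block sizes for each eigenvalue:
  λ = 4: one block (gm = 1), so the single block has size am = 3 → block sizes [3]

Assembling the blocks gives a Jordan form
J =
  [4, 1, 0]
  [0, 4, 1]
  [0, 0, 4]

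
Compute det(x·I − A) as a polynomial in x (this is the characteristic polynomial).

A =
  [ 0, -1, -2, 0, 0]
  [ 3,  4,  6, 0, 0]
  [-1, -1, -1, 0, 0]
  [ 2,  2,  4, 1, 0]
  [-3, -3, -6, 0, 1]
x^5 - 5*x^4 + 10*x^3 - 10*x^2 + 5*x - 1

Expanding det(x·I − A) (e.g. by cofactor expansion or by noting that A is similar to its Jordan form J, which has the same characteristic polynomial as A) gives
  χ_A(x) = x^5 - 5*x^4 + 10*x^3 - 10*x^2 + 5*x - 1
which factors as (x - 1)^5. The eigenvalues (with algebraic multiplicities) are λ = 1 with multiplicity 5.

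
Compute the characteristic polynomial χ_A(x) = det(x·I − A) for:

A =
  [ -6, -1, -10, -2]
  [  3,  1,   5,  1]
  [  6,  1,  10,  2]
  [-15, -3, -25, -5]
x^4

Expanding det(x·I − A) (e.g. by cofactor expansion or by noting that A is similar to its Jordan form J, which has the same characteristic polynomial as A) gives
  χ_A(x) = x^4
which factors as x^4. The eigenvalues (with algebraic multiplicities) are λ = 0 with multiplicity 4.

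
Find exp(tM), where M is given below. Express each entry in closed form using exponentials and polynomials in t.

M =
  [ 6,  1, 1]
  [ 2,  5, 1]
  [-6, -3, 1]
e^{tM} =
  [2*t*exp(4*t) + exp(4*t), t*exp(4*t), t*exp(4*t)]
  [2*t*exp(4*t), t*exp(4*t) + exp(4*t), t*exp(4*t)]
  [-6*t*exp(4*t), -3*t*exp(4*t), -3*t*exp(4*t) + exp(4*t)]

Strategy: write M = P · J · P⁻¹ where J is a Jordan canonical form, so e^{tM} = P · e^{tJ} · P⁻¹, and e^{tJ} can be computed block-by-block.

M has Jordan form
J =
  [4, 1, 0]
  [0, 4, 0]
  [0, 0, 4]
(up to reordering of blocks).

Per-block formulas:
  For a 2×2 Jordan block J_2(4): exp(t · J_2(4)) = e^(4t)·(I + t·N), where N is the 2×2 nilpotent shift.
  For a 1×1 block at λ = 4: exp(t · [4]) = [e^(4t)].

After assembling e^{tJ} and conjugating by P, we get:

e^{tM} =
  [2*t*exp(4*t) + exp(4*t), t*exp(4*t), t*exp(4*t)]
  [2*t*exp(4*t), t*exp(4*t) + exp(4*t), t*exp(4*t)]
  [-6*t*exp(4*t), -3*t*exp(4*t), -3*t*exp(4*t) + exp(4*t)]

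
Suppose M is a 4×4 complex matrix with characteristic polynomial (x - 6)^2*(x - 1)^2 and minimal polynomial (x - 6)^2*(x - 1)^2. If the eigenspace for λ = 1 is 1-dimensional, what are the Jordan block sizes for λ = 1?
Block sizes for λ = 1: [2]

Step 1 — from the characteristic polynomial, algebraic multiplicity of λ = 1 is 2. From dim ker(M − (1)·I) = 1, there are exactly 1 Jordan blocks for λ = 1.
Step 2 — from the minimal polynomial, the factor (x − 1)^2 tells us the largest block for λ = 1 has size 2.
Step 3 — with total size 2, 1 blocks, and largest block 2, the block sizes (in nonincreasing order) are [2].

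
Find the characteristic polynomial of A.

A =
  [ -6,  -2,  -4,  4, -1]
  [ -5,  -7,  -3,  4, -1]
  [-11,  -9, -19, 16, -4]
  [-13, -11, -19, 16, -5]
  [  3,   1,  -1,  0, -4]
x^5 + 20*x^4 + 160*x^3 + 640*x^2 + 1280*x + 1024

Expanding det(x·I − A) (e.g. by cofactor expansion or by noting that A is similar to its Jordan form J, which has the same characteristic polynomial as A) gives
  χ_A(x) = x^5 + 20*x^4 + 160*x^3 + 640*x^2 + 1280*x + 1024
which factors as (x + 4)^5. The eigenvalues (with algebraic multiplicities) are λ = -4 with multiplicity 5.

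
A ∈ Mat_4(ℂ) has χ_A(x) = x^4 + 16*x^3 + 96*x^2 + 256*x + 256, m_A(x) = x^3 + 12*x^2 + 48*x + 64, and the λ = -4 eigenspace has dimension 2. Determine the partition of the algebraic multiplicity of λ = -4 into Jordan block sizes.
Block sizes for λ = -4: [3, 1]

Step 1 — from the characteristic polynomial, algebraic multiplicity of λ = -4 is 4. From dim ker(A − (-4)·I) = 2, there are exactly 2 Jordan blocks for λ = -4.
Step 2 — from the minimal polynomial, the factor (x + 4)^3 tells us the largest block for λ = -4 has size 3.
Step 3 — with total size 4, 2 blocks, and largest block 3, the block sizes (in nonincreasing order) are [3, 1].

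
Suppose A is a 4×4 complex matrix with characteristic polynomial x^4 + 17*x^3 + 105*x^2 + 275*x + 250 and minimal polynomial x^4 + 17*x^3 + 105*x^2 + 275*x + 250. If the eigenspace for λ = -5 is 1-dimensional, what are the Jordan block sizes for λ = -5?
Block sizes for λ = -5: [3]

Step 1 — from the characteristic polynomial, algebraic multiplicity of λ = -5 is 3. From dim ker(A − (-5)·I) = 1, there are exactly 1 Jordan blocks for λ = -5.
Step 2 — from the minimal polynomial, the factor (x + 5)^3 tells us the largest block for λ = -5 has size 3.
Step 3 — with total size 3, 1 blocks, and largest block 3, the block sizes (in nonincreasing order) are [3].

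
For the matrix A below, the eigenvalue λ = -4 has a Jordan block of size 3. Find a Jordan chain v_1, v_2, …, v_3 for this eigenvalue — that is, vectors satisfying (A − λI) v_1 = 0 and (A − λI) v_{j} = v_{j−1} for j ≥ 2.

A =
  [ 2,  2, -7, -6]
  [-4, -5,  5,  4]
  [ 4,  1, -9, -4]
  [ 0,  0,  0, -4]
A Jordan chain for λ = -4 of length 3:
v_1 = (3, -2, 2, 0)ᵀ
v_2 = (2, -1, 1, 0)ᵀ
v_3 = (0, 1, 0, 0)ᵀ

Let N = A − (-4)·I. We want v_3 with N^3 v_3 = 0 but N^2 v_3 ≠ 0; then v_{j-1} := N · v_j for j = 3, …, 2.

Pick v_3 = (0, 1, 0, 0)ᵀ.
Then v_2 = N · v_3 = (2, -1, 1, 0)ᵀ.
Then v_1 = N · v_2 = (3, -2, 2, 0)ᵀ.

Sanity check: (A − (-4)·I) v_1 = (0, 0, 0, 0)ᵀ = 0. ✓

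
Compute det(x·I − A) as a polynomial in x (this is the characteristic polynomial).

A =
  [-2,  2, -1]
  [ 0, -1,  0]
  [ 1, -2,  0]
x^3 + 3*x^2 + 3*x + 1

Expanding det(x·I − A) (e.g. by cofactor expansion or by noting that A is similar to its Jordan form J, which has the same characteristic polynomial as A) gives
  χ_A(x) = x^3 + 3*x^2 + 3*x + 1
which factors as (x + 1)^3. The eigenvalues (with algebraic multiplicities) are λ = -1 with multiplicity 3.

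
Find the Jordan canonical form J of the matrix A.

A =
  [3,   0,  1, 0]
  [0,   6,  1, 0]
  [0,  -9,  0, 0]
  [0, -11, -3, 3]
J_3(3) ⊕ J_1(3)

The characteristic polynomial is
  det(x·I − A) = x^4 - 12*x^3 + 54*x^2 - 108*x + 81 = (x - 3)^4

Eigenvalues and multiplicities (the geometric multiplicity of λ is n − rank(A − λI), which equals the number of Jordan blocks for λ):
  λ = 3: algebraic multiplicity = 4, geometric multiplicity = 2

Determining the block sizes for each eigenvalue:
  λ = 3: with am = 4 and gm = 2, the partition is not yet determined (e.g. several partitions of 4 into 2 parts exist). Let N = A − (3)·I. Computing rank(N^1) = 2, rank(N^2) = 1, rank(N^3) = 0; the number of blocks of size ≥ j is rank(N^{j−1}) − rank(N^j), giving [2, 1, 1]. So we have 1 block(s) of size 3, 1 block(s) of size 1 → block sizes [3, 1]

Assembling the blocks gives a Jordan form
J =
  [3, 1, 0, 0]
  [0, 3, 1, 0]
  [0, 0, 3, 0]
  [0, 0, 0, 3]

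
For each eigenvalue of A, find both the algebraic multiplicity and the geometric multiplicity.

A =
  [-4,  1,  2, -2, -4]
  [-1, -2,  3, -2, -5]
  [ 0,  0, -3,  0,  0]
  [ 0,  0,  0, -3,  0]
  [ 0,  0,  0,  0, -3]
λ = -3: alg = 5, geom = 3

Step 1 — factor the characteristic polynomial to read off the algebraic multiplicities:
  χ_A(x) = (x + 3)^5

Step 2 — compute geometric multiplicities via the rank-nullity identity g(λ) = n − rank(A − λI):
  rank(A − (-3)·I) = 2, so dim ker(A − (-3)·I) = n − 2 = 3

Summary:
  λ = -3: algebraic multiplicity = 5, geometric multiplicity = 3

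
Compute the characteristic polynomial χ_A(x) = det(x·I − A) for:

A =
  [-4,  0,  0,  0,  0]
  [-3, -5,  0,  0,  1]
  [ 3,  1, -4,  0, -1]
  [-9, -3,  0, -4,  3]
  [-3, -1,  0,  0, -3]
x^5 + 20*x^4 + 160*x^3 + 640*x^2 + 1280*x + 1024

Expanding det(x·I − A) (e.g. by cofactor expansion or by noting that A is similar to its Jordan form J, which has the same characteristic polynomial as A) gives
  χ_A(x) = x^5 + 20*x^4 + 160*x^3 + 640*x^2 + 1280*x + 1024
which factors as (x + 4)^5. The eigenvalues (with algebraic multiplicities) are λ = -4 with multiplicity 5.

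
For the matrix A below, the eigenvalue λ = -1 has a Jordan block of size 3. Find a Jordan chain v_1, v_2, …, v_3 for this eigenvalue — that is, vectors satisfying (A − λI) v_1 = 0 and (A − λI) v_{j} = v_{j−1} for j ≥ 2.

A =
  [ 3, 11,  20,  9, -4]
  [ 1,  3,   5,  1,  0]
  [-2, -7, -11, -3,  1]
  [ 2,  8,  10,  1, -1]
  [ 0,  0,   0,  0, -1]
A Jordan chain for λ = -1 of length 3:
v_1 = (5, 0, -1, 0, 0)ᵀ
v_2 = (4, 1, -2, 2, 0)ᵀ
v_3 = (1, 0, 0, 0, 0)ᵀ

Let N = A − (-1)·I. We want v_3 with N^3 v_3 = 0 but N^2 v_3 ≠ 0; then v_{j-1} := N · v_j for j = 3, …, 2.

Pick v_3 = (1, 0, 0, 0, 0)ᵀ.
Then v_2 = N · v_3 = (4, 1, -2, 2, 0)ᵀ.
Then v_1 = N · v_2 = (5, 0, -1, 0, 0)ᵀ.

Sanity check: (A − (-1)·I) v_1 = (0, 0, 0, 0, 0)ᵀ = 0. ✓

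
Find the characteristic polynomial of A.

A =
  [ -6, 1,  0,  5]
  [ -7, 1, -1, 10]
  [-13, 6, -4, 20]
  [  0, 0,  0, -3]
x^4 + 12*x^3 + 54*x^2 + 108*x + 81

Expanding det(x·I − A) (e.g. by cofactor expansion or by noting that A is similar to its Jordan form J, which has the same characteristic polynomial as A) gives
  χ_A(x) = x^4 + 12*x^3 + 54*x^2 + 108*x + 81
which factors as (x + 3)^4. The eigenvalues (with algebraic multiplicities) are λ = -3 with multiplicity 4.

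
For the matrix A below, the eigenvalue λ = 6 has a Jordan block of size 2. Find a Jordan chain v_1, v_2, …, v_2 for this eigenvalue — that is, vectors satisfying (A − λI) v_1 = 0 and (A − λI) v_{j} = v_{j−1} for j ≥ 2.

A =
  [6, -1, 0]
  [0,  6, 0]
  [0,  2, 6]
A Jordan chain for λ = 6 of length 2:
v_1 = (-1, 0, 2)ᵀ
v_2 = (0, 1, 0)ᵀ

Let N = A − (6)·I. We want v_2 with N^2 v_2 = 0 but N^1 v_2 ≠ 0; then v_{j-1} := N · v_j for j = 2, …, 2.

Pick v_2 = (0, 1, 0)ᵀ.
Then v_1 = N · v_2 = (-1, 0, 2)ᵀ.

Sanity check: (A − (6)·I) v_1 = (0, 0, 0)ᵀ = 0. ✓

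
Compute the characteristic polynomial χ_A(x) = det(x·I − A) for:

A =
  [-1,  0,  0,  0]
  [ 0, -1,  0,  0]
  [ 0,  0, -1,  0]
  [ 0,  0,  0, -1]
x^4 + 4*x^3 + 6*x^2 + 4*x + 1

Expanding det(x·I − A) (e.g. by cofactor expansion or by noting that A is similar to its Jordan form J, which has the same characteristic polynomial as A) gives
  χ_A(x) = x^4 + 4*x^3 + 6*x^2 + 4*x + 1
which factors as (x + 1)^4. The eigenvalues (with algebraic multiplicities) are λ = -1 with multiplicity 4.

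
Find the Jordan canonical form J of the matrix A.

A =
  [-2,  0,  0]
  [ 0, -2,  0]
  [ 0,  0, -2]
J_1(-2) ⊕ J_1(-2) ⊕ J_1(-2)

The characteristic polynomial is
  det(x·I − A) = x^3 + 6*x^2 + 12*x + 8 = (x + 2)^3

Eigenvalues and multiplicities (the geometric multiplicity of λ is n − rank(A − λI), which equals the number of Jordan blocks for λ):
  λ = -2: algebraic multiplicity = 3, geometric multiplicity = 3

Determining the block sizes for each eigenvalue:
  λ = -2: gm = am = 3, so every block has size 1 → block sizes [1, 1, 1]

Assembling the blocks gives a Jordan form
J =
  [-2,  0,  0]
  [ 0, -2,  0]
  [ 0,  0, -2]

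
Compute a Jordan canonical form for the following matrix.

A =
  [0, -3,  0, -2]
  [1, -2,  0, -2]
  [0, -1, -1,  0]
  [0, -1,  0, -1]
J_3(-1) ⊕ J_1(-1)

The characteristic polynomial is
  det(x·I − A) = x^4 + 4*x^3 + 6*x^2 + 4*x + 1 = (x + 1)^4

Eigenvalues and multiplicities (the geometric multiplicity of λ is n − rank(A − λI), which equals the number of Jordan blocks for λ):
  λ = -1: algebraic multiplicity = 4, geometric multiplicity = 2

Determining the block sizes for each eigenvalue:
  λ = -1: with am = 4 and gm = 2, the partition is not yet determined (e.g. several partitions of 4 into 2 parts exist). Let N = A − (-1)·I. Computing rank(N^1) = 2, rank(N^2) = 1, rank(N^3) = 0; the number of blocks of size ≥ j is rank(N^{j−1}) − rank(N^j), giving [2, 1, 1]. So we have 1 block(s) of size 3, 1 block(s) of size 1 → block sizes [3, 1]

Assembling the blocks gives a Jordan form
J =
  [-1,  1,  0,  0]
  [ 0, -1,  1,  0]
  [ 0,  0, -1,  0]
  [ 0,  0,  0, -1]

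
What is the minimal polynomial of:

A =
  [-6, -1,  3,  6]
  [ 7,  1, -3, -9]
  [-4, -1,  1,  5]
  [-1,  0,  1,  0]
x^2 + 2*x + 1

The characteristic polynomial is χ_A(x) = (x + 1)^4, so the eigenvalues are known. The minimal polynomial is
  m_A(x) = Π_λ (x − λ)^{k_λ}
where k_λ is the size of the *largest* Jordan block for λ (equivalently, the smallest k with (A − λI)^k v = 0 for every generalised eigenvector v of λ).

  λ = -1: largest Jordan block has size 2, contributing (x + 1)^2

So m_A(x) = (x + 1)^2 = x^2 + 2*x + 1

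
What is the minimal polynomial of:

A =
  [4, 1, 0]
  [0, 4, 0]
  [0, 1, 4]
x^2 - 8*x + 16

The characteristic polynomial is χ_A(x) = (x - 4)^3, so the eigenvalues are known. The minimal polynomial is
  m_A(x) = Π_λ (x − λ)^{k_λ}
where k_λ is the size of the *largest* Jordan block for λ (equivalently, the smallest k with (A − λI)^k v = 0 for every generalised eigenvector v of λ).

  λ = 4: largest Jordan block has size 2, contributing (x − 4)^2

So m_A(x) = (x - 4)^2 = x^2 - 8*x + 16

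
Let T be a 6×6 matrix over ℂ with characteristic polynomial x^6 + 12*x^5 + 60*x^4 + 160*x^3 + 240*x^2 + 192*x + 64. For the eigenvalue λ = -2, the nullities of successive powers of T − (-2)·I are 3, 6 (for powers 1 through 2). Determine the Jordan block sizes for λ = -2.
Block sizes for λ = -2: [2, 2, 2]

From the dimensions of kernels of powers, the number of Jordan blocks of size at least j is d_j − d_{j−1} where d_j = dim ker(N^j) (with d_0 = 0). Computing the differences gives [3, 3].
The number of blocks of size exactly k is (#blocks of size ≥ k) − (#blocks of size ≥ k + 1), so the partition is: 3 block(s) of size 2.
In nonincreasing order the block sizes are [2, 2, 2].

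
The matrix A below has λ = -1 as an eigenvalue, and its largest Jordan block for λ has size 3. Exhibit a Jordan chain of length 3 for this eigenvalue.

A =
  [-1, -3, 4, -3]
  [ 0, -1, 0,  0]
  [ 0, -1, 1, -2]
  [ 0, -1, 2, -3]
A Jordan chain for λ = -1 of length 3:
v_1 = (-1, 0, 0, 0)ᵀ
v_2 = (-3, 0, -1, -1)ᵀ
v_3 = (0, 1, 0, 0)ᵀ

Let N = A − (-1)·I. We want v_3 with N^3 v_3 = 0 but N^2 v_3 ≠ 0; then v_{j-1} := N · v_j for j = 3, …, 2.

Pick v_3 = (0, 1, 0, 0)ᵀ.
Then v_2 = N · v_3 = (-3, 0, -1, -1)ᵀ.
Then v_1 = N · v_2 = (-1, 0, 0, 0)ᵀ.

Sanity check: (A − (-1)·I) v_1 = (0, 0, 0, 0)ᵀ = 0. ✓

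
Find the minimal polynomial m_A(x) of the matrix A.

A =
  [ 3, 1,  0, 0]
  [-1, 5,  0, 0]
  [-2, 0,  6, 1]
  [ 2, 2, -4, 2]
x^2 - 8*x + 16

The characteristic polynomial is χ_A(x) = (x - 4)^4, so the eigenvalues are known. The minimal polynomial is
  m_A(x) = Π_λ (x − λ)^{k_λ}
where k_λ is the size of the *largest* Jordan block for λ (equivalently, the smallest k with (A − λI)^k v = 0 for every generalised eigenvector v of λ).

  λ = 4: largest Jordan block has size 2, contributing (x − 4)^2

So m_A(x) = (x - 4)^2 = x^2 - 8*x + 16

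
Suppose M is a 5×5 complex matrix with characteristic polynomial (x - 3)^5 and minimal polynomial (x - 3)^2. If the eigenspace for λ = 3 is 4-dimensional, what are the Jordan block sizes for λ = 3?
Block sizes for λ = 3: [2, 1, 1, 1]

Step 1 — from the characteristic polynomial, algebraic multiplicity of λ = 3 is 5. From dim ker(M − (3)·I) = 4, there are exactly 4 Jordan blocks for λ = 3.
Step 2 — from the minimal polynomial, the factor (x − 3)^2 tells us the largest block for λ = 3 has size 2.
Step 3 — with total size 5, 4 blocks, and largest block 2, the block sizes (in nonincreasing order) are [2, 1, 1, 1].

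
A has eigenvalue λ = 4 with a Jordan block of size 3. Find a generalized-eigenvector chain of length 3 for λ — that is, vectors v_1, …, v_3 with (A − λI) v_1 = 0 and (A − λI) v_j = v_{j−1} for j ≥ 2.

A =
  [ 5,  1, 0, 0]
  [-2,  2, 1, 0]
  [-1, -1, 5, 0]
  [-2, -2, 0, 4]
A Jordan chain for λ = 4 of length 3:
v_1 = (-1, 1, 0, 2)ᵀ
v_2 = (1, -2, -1, -2)ᵀ
v_3 = (1, 0, 0, 0)ᵀ

Let N = A − (4)·I. We want v_3 with N^3 v_3 = 0 but N^2 v_3 ≠ 0; then v_{j-1} := N · v_j for j = 3, …, 2.

Pick v_3 = (1, 0, 0, 0)ᵀ.
Then v_2 = N · v_3 = (1, -2, -1, -2)ᵀ.
Then v_1 = N · v_2 = (-1, 1, 0, 2)ᵀ.

Sanity check: (A − (4)·I) v_1 = (0, 0, 0, 0)ᵀ = 0. ✓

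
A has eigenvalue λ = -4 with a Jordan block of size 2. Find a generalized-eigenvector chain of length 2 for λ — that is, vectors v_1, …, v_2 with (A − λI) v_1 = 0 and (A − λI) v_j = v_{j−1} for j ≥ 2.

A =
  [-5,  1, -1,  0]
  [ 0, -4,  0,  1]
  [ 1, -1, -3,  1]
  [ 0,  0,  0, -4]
A Jordan chain for λ = -4 of length 2:
v_1 = (-1, 0, 1, 0)ᵀ
v_2 = (1, 0, 0, 0)ᵀ

Let N = A − (-4)·I. We want v_2 with N^2 v_2 = 0 but N^1 v_2 ≠ 0; then v_{j-1} := N · v_j for j = 2, …, 2.

Pick v_2 = (1, 0, 0, 0)ᵀ.
Then v_1 = N · v_2 = (-1, 0, 1, 0)ᵀ.

Sanity check: (A − (-4)·I) v_1 = (0, 0, 0, 0)ᵀ = 0. ✓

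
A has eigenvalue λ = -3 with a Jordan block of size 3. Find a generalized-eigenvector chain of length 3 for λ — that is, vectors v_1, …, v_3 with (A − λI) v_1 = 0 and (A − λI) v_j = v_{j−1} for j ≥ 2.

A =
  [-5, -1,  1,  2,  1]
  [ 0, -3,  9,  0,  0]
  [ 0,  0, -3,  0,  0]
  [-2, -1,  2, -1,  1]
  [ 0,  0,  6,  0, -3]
A Jordan chain for λ = -3 of length 3:
v_1 = (-1, 0, 0, -1, 0)ᵀ
v_2 = (1, 9, 0, 2, 6)ᵀ
v_3 = (0, 0, 1, 0, 0)ᵀ

Let N = A − (-3)·I. We want v_3 with N^3 v_3 = 0 but N^2 v_3 ≠ 0; then v_{j-1} := N · v_j for j = 3, …, 2.

Pick v_3 = (0, 0, 1, 0, 0)ᵀ.
Then v_2 = N · v_3 = (1, 9, 0, 2, 6)ᵀ.
Then v_1 = N · v_2 = (-1, 0, 0, -1, 0)ᵀ.

Sanity check: (A − (-3)·I) v_1 = (0, 0, 0, 0, 0)ᵀ = 0. ✓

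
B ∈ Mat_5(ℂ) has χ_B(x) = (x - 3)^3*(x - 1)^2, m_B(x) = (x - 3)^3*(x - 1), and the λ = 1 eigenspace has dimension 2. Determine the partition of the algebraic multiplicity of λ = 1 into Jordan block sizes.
Block sizes for λ = 1: [1, 1]

Step 1 — from the characteristic polynomial, algebraic multiplicity of λ = 1 is 2. From dim ker(B − (1)·I) = 2, there are exactly 2 Jordan blocks for λ = 1.
Step 2 — from the minimal polynomial, the factor (x − 1) tells us the largest block for λ = 1 has size 1.
Step 3 — with total size 2, 2 blocks, and largest block 1, the block sizes (in nonincreasing order) are [1, 1].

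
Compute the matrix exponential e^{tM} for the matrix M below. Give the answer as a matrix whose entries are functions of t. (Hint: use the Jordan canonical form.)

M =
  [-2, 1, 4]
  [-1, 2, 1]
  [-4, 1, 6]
e^{tM} =
  [-t^2*exp(2*t)/2 - 4*t*exp(2*t) + exp(2*t), t*exp(2*t), t^2*exp(2*t)/2 + 4*t*exp(2*t)]
  [-t*exp(2*t), exp(2*t), t*exp(2*t)]
  [-t^2*exp(2*t)/2 - 4*t*exp(2*t), t*exp(2*t), t^2*exp(2*t)/2 + 4*t*exp(2*t) + exp(2*t)]

Strategy: write M = P · J · P⁻¹ where J is a Jordan canonical form, so e^{tM} = P · e^{tJ} · P⁻¹, and e^{tJ} can be computed block-by-block.

M has Jordan form
J =
  [2, 1, 0]
  [0, 2, 1]
  [0, 0, 2]
(up to reordering of blocks).

Per-block formulas:
  For a 3×3 Jordan block J_3(2): exp(t · J_3(2)) = e^(2t)·(I + t·N + (t^2/2)·N^2), where N is the 3×3 nilpotent shift.

After assembling e^{tJ} and conjugating by P, we get:

e^{tM} =
  [-t^2*exp(2*t)/2 - 4*t*exp(2*t) + exp(2*t), t*exp(2*t), t^2*exp(2*t)/2 + 4*t*exp(2*t)]
  [-t*exp(2*t), exp(2*t), t*exp(2*t)]
  [-t^2*exp(2*t)/2 - 4*t*exp(2*t), t*exp(2*t), t^2*exp(2*t)/2 + 4*t*exp(2*t) + exp(2*t)]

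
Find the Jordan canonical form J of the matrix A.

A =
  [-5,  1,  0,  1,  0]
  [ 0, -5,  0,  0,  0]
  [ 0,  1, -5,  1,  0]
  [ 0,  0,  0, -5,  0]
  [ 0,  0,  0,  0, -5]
J_2(-5) ⊕ J_1(-5) ⊕ J_1(-5) ⊕ J_1(-5)

The characteristic polynomial is
  det(x·I − A) = x^5 + 25*x^4 + 250*x^3 + 1250*x^2 + 3125*x + 3125 = (x + 5)^5

Eigenvalues and multiplicities (the geometric multiplicity of λ is n − rank(A − λI), which equals the number of Jordan blocks for λ):
  λ = -5: algebraic multiplicity = 5, geometric multiplicity = 4

Determining the block sizes for each eigenvalue:
  λ = -5: 4 blocks summing to 5 forces exactly one block of size 2 and the rest size 1 → block sizes [2, 1, 1, 1]

Assembling the blocks gives a Jordan form
J =
  [-5,  1,  0,  0,  0]
  [ 0, -5,  0,  0,  0]
  [ 0,  0, -5,  0,  0]
  [ 0,  0,  0, -5,  0]
  [ 0,  0,  0,  0, -5]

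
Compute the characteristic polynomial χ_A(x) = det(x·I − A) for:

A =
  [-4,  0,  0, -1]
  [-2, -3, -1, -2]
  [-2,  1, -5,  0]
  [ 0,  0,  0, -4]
x^4 + 16*x^3 + 96*x^2 + 256*x + 256

Expanding det(x·I − A) (e.g. by cofactor expansion or by noting that A is similar to its Jordan form J, which has the same characteristic polynomial as A) gives
  χ_A(x) = x^4 + 16*x^3 + 96*x^2 + 256*x + 256
which factors as (x + 4)^4. The eigenvalues (with algebraic multiplicities) are λ = -4 with multiplicity 4.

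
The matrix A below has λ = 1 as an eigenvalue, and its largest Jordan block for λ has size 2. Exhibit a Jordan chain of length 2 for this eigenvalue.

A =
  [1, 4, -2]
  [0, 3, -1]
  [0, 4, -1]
A Jordan chain for λ = 1 of length 2:
v_1 = (4, 2, 4)ᵀ
v_2 = (0, 1, 0)ᵀ

Let N = A − (1)·I. We want v_2 with N^2 v_2 = 0 but N^1 v_2 ≠ 0; then v_{j-1} := N · v_j for j = 2, …, 2.

Pick v_2 = (0, 1, 0)ᵀ.
Then v_1 = N · v_2 = (4, 2, 4)ᵀ.

Sanity check: (A − (1)·I) v_1 = (0, 0, 0)ᵀ = 0. ✓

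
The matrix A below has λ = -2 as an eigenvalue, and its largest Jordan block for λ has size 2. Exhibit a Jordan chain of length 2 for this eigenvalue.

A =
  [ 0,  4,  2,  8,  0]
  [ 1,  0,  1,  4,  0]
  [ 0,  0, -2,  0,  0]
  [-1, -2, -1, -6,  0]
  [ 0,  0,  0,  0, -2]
A Jordan chain for λ = -2 of length 2:
v_1 = (2, 1, 0, -1, 0)ᵀ
v_2 = (1, 0, 0, 0, 0)ᵀ

Let N = A − (-2)·I. We want v_2 with N^2 v_2 = 0 but N^1 v_2 ≠ 0; then v_{j-1} := N · v_j for j = 2, …, 2.

Pick v_2 = (1, 0, 0, 0, 0)ᵀ.
Then v_1 = N · v_2 = (2, 1, 0, -1, 0)ᵀ.

Sanity check: (A − (-2)·I) v_1 = (0, 0, 0, 0, 0)ᵀ = 0. ✓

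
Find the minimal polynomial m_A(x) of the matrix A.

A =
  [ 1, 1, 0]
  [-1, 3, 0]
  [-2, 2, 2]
x^2 - 4*x + 4

The characteristic polynomial is χ_A(x) = (x - 2)^3, so the eigenvalues are known. The minimal polynomial is
  m_A(x) = Π_λ (x − λ)^{k_λ}
where k_λ is the size of the *largest* Jordan block for λ (equivalently, the smallest k with (A − λI)^k v = 0 for every generalised eigenvector v of λ).

  λ = 2: largest Jordan block has size 2, contributing (x − 2)^2

So m_A(x) = (x - 2)^2 = x^2 - 4*x + 4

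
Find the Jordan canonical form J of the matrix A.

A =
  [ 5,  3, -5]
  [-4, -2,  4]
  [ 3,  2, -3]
J_3(0)

The characteristic polynomial is
  det(x·I − A) = x^3

Eigenvalues and multiplicities (the geometric multiplicity of λ is n − rank(A − λI), which equals the number of Jordan blocks for λ):
  λ = 0: algebraic multiplicity = 3, geometric multiplicity = 1

Determining the block sizes for each eigenvalue:
  λ = 0: one block (gm = 1), so the single block has size am = 3 → block sizes [3]

Assembling the blocks gives a Jordan form
J =
  [0, 1, 0]
  [0, 0, 1]
  [0, 0, 0]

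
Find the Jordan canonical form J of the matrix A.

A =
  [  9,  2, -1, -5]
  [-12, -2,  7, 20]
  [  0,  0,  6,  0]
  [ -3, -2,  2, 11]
J_3(6) ⊕ J_1(6)

The characteristic polynomial is
  det(x·I − A) = x^4 - 24*x^3 + 216*x^2 - 864*x + 1296 = (x - 6)^4

Eigenvalues and multiplicities (the geometric multiplicity of λ is n − rank(A − λI), which equals the number of Jordan blocks for λ):
  λ = 6: algebraic multiplicity = 4, geometric multiplicity = 2

Determining the block sizes for each eigenvalue:
  λ = 6: with am = 4 and gm = 2, the partition is not yet determined (e.g. several partitions of 4 into 2 parts exist). Let N = A − (6)·I. Computing rank(N^1) = 2, rank(N^2) = 1, rank(N^3) = 0; the number of blocks of size ≥ j is rank(N^{j−1}) − rank(N^j), giving [2, 1, 1]. So we have 1 block(s) of size 3, 1 block(s) of size 1 → block sizes [3, 1]

Assembling the blocks gives a Jordan form
J =
  [6, 1, 0, 0]
  [0, 6, 1, 0]
  [0, 0, 6, 0]
  [0, 0, 0, 6]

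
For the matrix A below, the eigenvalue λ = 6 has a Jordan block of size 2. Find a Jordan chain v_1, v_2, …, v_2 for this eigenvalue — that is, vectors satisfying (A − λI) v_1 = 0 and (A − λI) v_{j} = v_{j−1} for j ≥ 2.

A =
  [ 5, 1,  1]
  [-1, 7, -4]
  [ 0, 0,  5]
A Jordan chain for λ = 6 of length 2:
v_1 = (-1, -1, 0)ᵀ
v_2 = (1, 0, 0)ᵀ

Let N = A − (6)·I. We want v_2 with N^2 v_2 = 0 but N^1 v_2 ≠ 0; then v_{j-1} := N · v_j for j = 2, …, 2.

Pick v_2 = (1, 0, 0)ᵀ.
Then v_1 = N · v_2 = (-1, -1, 0)ᵀ.

Sanity check: (A − (6)·I) v_1 = (0, 0, 0)ᵀ = 0. ✓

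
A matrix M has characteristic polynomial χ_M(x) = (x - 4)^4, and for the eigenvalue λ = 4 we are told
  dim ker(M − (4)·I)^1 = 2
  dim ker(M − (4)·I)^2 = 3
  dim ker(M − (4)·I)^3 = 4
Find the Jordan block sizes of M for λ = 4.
Block sizes for λ = 4: [3, 1]

From the dimensions of kernels of powers, the number of Jordan blocks of size at least j is d_j − d_{j−1} where d_j = dim ker(N^j) (with d_0 = 0). Computing the differences gives [2, 1, 1].
The number of blocks of size exactly k is (#blocks of size ≥ k) − (#blocks of size ≥ k + 1), so the partition is: 1 block(s) of size 1, 1 block(s) of size 3.
In nonincreasing order the block sizes are [3, 1].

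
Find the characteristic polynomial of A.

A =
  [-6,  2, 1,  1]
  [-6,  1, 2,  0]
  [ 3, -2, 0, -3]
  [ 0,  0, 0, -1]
x^4 + 6*x^3 + 12*x^2 + 10*x + 3

Expanding det(x·I − A) (e.g. by cofactor expansion or by noting that A is similar to its Jordan form J, which has the same characteristic polynomial as A) gives
  χ_A(x) = x^4 + 6*x^3 + 12*x^2 + 10*x + 3
which factors as (x + 1)^3*(x + 3). The eigenvalues (with algebraic multiplicities) are λ = -3 with multiplicity 1, λ = -1 with multiplicity 3.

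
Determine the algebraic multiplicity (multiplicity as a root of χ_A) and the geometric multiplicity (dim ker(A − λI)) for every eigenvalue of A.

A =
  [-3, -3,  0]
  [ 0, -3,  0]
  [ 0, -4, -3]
λ = -3: alg = 3, geom = 2

Step 1 — factor the characteristic polynomial to read off the algebraic multiplicities:
  χ_A(x) = (x + 3)^3

Step 2 — compute geometric multiplicities via the rank-nullity identity g(λ) = n − rank(A − λI):
  rank(A − (-3)·I) = 1, so dim ker(A − (-3)·I) = n − 1 = 2

Summary:
  λ = -3: algebraic multiplicity = 3, geometric multiplicity = 2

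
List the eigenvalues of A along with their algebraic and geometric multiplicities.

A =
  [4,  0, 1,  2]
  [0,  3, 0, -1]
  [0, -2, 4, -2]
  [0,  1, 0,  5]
λ = 4: alg = 4, geom = 2

Step 1 — factor the characteristic polynomial to read off the algebraic multiplicities:
  χ_A(x) = (x - 4)^4

Step 2 — compute geometric multiplicities via the rank-nullity identity g(λ) = n − rank(A − λI):
  rank(A − (4)·I) = 2, so dim ker(A − (4)·I) = n − 2 = 2

Summary:
  λ = 4: algebraic multiplicity = 4, geometric multiplicity = 2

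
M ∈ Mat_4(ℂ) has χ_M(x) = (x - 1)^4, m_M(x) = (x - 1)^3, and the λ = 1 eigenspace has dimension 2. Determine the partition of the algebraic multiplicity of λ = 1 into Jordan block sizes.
Block sizes for λ = 1: [3, 1]

Step 1 — from the characteristic polynomial, algebraic multiplicity of λ = 1 is 4. From dim ker(M − (1)·I) = 2, there are exactly 2 Jordan blocks for λ = 1.
Step 2 — from the minimal polynomial, the factor (x − 1)^3 tells us the largest block for λ = 1 has size 3.
Step 3 — with total size 4, 2 blocks, and largest block 3, the block sizes (in nonincreasing order) are [3, 1].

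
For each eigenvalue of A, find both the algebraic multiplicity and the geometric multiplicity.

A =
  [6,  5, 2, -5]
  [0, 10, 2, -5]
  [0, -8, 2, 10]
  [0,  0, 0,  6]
λ = 6: alg = 4, geom = 2

Step 1 — factor the characteristic polynomial to read off the algebraic multiplicities:
  χ_A(x) = (x - 6)^4

Step 2 — compute geometric multiplicities via the rank-nullity identity g(λ) = n − rank(A − λI):
  rank(A − (6)·I) = 2, so dim ker(A − (6)·I) = n − 2 = 2

Summary:
  λ = 6: algebraic multiplicity = 4, geometric multiplicity = 2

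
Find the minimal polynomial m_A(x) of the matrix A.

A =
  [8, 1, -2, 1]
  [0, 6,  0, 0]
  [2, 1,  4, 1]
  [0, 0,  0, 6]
x^2 - 12*x + 36

The characteristic polynomial is χ_A(x) = (x - 6)^4, so the eigenvalues are known. The minimal polynomial is
  m_A(x) = Π_λ (x − λ)^{k_λ}
where k_λ is the size of the *largest* Jordan block for λ (equivalently, the smallest k with (A − λI)^k v = 0 for every generalised eigenvector v of λ).

  λ = 6: largest Jordan block has size 2, contributing (x − 6)^2

So m_A(x) = (x - 6)^2 = x^2 - 12*x + 36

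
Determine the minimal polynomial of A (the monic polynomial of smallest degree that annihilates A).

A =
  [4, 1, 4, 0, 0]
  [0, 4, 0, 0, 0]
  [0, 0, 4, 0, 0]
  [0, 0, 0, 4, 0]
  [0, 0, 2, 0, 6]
x^3 - 14*x^2 + 64*x - 96

The characteristic polynomial is χ_A(x) = (x - 6)*(x - 4)^4, so the eigenvalues are known. The minimal polynomial is
  m_A(x) = Π_λ (x − λ)^{k_λ}
where k_λ is the size of the *largest* Jordan block for λ (equivalently, the smallest k with (A − λI)^k v = 0 for every generalised eigenvector v of λ).

  λ = 4: largest Jordan block has size 2, contributing (x − 4)^2
  λ = 6: largest Jordan block has size 1, contributing (x − 6)

So m_A(x) = (x - 6)*(x - 4)^2 = x^3 - 14*x^2 + 64*x - 96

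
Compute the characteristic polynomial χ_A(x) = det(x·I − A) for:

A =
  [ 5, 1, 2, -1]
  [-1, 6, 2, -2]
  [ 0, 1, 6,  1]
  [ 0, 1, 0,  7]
x^4 - 24*x^3 + 216*x^2 - 864*x + 1296

Expanding det(x·I − A) (e.g. by cofactor expansion or by noting that A is similar to its Jordan form J, which has the same characteristic polynomial as A) gives
  χ_A(x) = x^4 - 24*x^3 + 216*x^2 - 864*x + 1296
which factors as (x - 6)^4. The eigenvalues (with algebraic multiplicities) are λ = 6 with multiplicity 4.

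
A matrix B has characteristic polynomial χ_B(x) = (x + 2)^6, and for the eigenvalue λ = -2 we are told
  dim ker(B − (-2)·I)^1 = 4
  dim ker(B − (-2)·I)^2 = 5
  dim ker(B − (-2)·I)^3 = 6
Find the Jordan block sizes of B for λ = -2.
Block sizes for λ = -2: [3, 1, 1, 1]

From the dimensions of kernels of powers, the number of Jordan blocks of size at least j is d_j − d_{j−1} where d_j = dim ker(N^j) (with d_0 = 0). Computing the differences gives [4, 1, 1].
The number of blocks of size exactly k is (#blocks of size ≥ k) − (#blocks of size ≥ k + 1), so the partition is: 3 block(s) of size 1, 1 block(s) of size 3.
In nonincreasing order the block sizes are [3, 1, 1, 1].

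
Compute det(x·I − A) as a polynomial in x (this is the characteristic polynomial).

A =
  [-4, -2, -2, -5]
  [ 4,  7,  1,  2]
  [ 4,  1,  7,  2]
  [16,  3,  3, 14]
x^4 - 24*x^3 + 216*x^2 - 864*x + 1296

Expanding det(x·I − A) (e.g. by cofactor expansion or by noting that A is similar to its Jordan form J, which has the same characteristic polynomial as A) gives
  χ_A(x) = x^4 - 24*x^3 + 216*x^2 - 864*x + 1296
which factors as (x - 6)^4. The eigenvalues (with algebraic multiplicities) are λ = 6 with multiplicity 4.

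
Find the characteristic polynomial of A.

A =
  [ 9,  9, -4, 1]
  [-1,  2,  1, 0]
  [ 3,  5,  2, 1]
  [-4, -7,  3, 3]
x^4 - 16*x^3 + 96*x^2 - 256*x + 256

Expanding det(x·I − A) (e.g. by cofactor expansion or by noting that A is similar to its Jordan form J, which has the same characteristic polynomial as A) gives
  χ_A(x) = x^4 - 16*x^3 + 96*x^2 - 256*x + 256
which factors as (x - 4)^4. The eigenvalues (with algebraic multiplicities) are λ = 4 with multiplicity 4.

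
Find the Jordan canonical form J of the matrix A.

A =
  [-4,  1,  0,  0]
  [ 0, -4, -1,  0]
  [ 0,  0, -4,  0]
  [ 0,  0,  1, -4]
J_3(-4) ⊕ J_1(-4)

The characteristic polynomial is
  det(x·I − A) = x^4 + 16*x^3 + 96*x^2 + 256*x + 256 = (x + 4)^4

Eigenvalues and multiplicities (the geometric multiplicity of λ is n − rank(A − λI), which equals the number of Jordan blocks for λ):
  λ = -4: algebraic multiplicity = 4, geometric multiplicity = 2

Determining the block sizes for each eigenvalue:
  λ = -4: with am = 4 and gm = 2, the partition is not yet determined (e.g. several partitions of 4 into 2 parts exist). Let N = A − (-4)·I. Computing rank(N^1) = 2, rank(N^2) = 1, rank(N^3) = 0; the number of blocks of size ≥ j is rank(N^{j−1}) − rank(N^j), giving [2, 1, 1]. So we have 1 block(s) of size 3, 1 block(s) of size 1 → block sizes [3, 1]

Assembling the blocks gives a Jordan form
J =
  [-4,  1,  0,  0]
  [ 0, -4,  1,  0]
  [ 0,  0, -4,  0]
  [ 0,  0,  0, -4]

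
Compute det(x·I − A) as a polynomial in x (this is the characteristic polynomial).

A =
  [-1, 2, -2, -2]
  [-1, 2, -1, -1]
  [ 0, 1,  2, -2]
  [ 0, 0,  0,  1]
x^4 - 4*x^3 + 6*x^2 - 4*x + 1

Expanding det(x·I − A) (e.g. by cofactor expansion or by noting that A is similar to its Jordan form J, which has the same characteristic polynomial as A) gives
  χ_A(x) = x^4 - 4*x^3 + 6*x^2 - 4*x + 1
which factors as (x - 1)^4. The eigenvalues (with algebraic multiplicities) are λ = 1 with multiplicity 4.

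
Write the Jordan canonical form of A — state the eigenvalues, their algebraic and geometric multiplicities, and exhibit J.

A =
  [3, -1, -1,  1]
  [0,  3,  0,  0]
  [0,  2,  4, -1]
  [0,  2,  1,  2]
J_2(3) ⊕ J_2(3)

The characteristic polynomial is
  det(x·I − A) = x^4 - 12*x^3 + 54*x^2 - 108*x + 81 = (x - 3)^4

Eigenvalues and multiplicities (the geometric multiplicity of λ is n − rank(A − λI), which equals the number of Jordan blocks for λ):
  λ = 3: algebraic multiplicity = 4, geometric multiplicity = 2

Determining the block sizes for each eigenvalue:
  λ = 3: with am = 4 and gm = 2, the partition is not yet determined (e.g. several partitions of 4 into 2 parts exist). Let N = A − (3)·I. Computing rank(N^1) = 2, rank(N^2) = 0; the number of blocks of size ≥ j is rank(N^{j−1}) − rank(N^j), giving [2, 2]. So we have 2 block(s) of size 2 → block sizes [2, 2]

Assembling the blocks gives a Jordan form
J =
  [3, 1, 0, 0]
  [0, 3, 0, 0]
  [0, 0, 3, 1]
  [0, 0, 0, 3]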